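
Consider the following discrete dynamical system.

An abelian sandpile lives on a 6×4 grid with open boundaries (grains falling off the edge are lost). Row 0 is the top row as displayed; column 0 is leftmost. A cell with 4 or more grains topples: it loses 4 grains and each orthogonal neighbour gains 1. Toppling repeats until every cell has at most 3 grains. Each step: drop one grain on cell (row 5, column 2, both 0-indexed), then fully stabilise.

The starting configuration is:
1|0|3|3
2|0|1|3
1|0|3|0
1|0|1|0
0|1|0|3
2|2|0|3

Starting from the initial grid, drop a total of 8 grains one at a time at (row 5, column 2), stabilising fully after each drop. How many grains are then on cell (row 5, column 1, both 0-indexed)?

t=0: 1|0|3|3
2|0|1|3
1|0|3|0
1|0|1|0
0|1|0|3
2|2|0|3
t=1: 1|0|3|3
2|0|1|3
1|0|3|0
1|0|1|0
0|1|0|3
2|2|1|3
t=2: 1|0|3|3
2|0|1|3
1|0|3|0
1|0|1|0
0|1|0|3
2|2|2|3
t=3: 1|0|3|3
2|0|1|3
1|0|3|0
1|0|1|0
0|1|0|3
2|2|3|3
t=4: 1|0|3|3
2|0|1|3
1|0|3|0
1|0|1|1
0|1|2|0
2|3|1|1
t=5: 1|0|3|3
2|0|1|3
1|0|3|0
1|0|1|1
0|1|2|0
2|3|2|1
t=6: 1|0|3|3
2|0|1|3
1|0|3|0
1|0|1|1
0|1|2|0
2|3|3|1
t=7: 1|0|3|3
2|0|1|3
1|0|3|0
1|0|1|1
0|2|3|0
3|0|1|2
t=8: 1|0|3|3
2|0|1|3
1|0|3|0
1|0|1|1
0|2|3|0
3|0|2|2

0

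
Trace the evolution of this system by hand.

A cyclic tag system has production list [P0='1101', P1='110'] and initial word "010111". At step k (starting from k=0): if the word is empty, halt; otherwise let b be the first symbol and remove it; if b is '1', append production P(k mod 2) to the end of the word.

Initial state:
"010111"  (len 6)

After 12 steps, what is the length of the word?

21

t=0: "010111"  (len 6)
t=1: "10111"  (len 5)
t=2: "0111110"  (len 7)
t=3: "111110"  (len 6)
t=4: "11110110"  (len 8)
t=5: "11101101101"  (len 11)
t=6: "1101101101110"  (len 13)
t=7: "1011011011101101"  (len 16)
t=8: "011011011101101110"  (len 18)
t=9: "11011011101101110"  (len 17)
t=10: "1011011101101110110"  (len 19)
t=11: "0110111011011101101101"  (len 22)
t=12: "110111011011101101101"  (len 21)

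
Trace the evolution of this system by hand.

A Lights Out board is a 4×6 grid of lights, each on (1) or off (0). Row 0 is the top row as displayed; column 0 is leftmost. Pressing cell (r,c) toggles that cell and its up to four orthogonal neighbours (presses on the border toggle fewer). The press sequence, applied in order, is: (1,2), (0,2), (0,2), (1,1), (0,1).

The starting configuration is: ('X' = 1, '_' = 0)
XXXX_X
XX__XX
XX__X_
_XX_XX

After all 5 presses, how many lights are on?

14

k=0  XXXX_X
XX__XX
XX__X_
_XX_XX
k=1  XX_X_X
X_XXXX
XXX_X_
_XX_XX
k=2  X_X__X
X__XXX
XXX_X_
_XX_XX
k=3  XX_X_X
X_XXXX
XXX_X_
_XX_XX
k=4  X__X_X
_X_XXX
X_X_X_
_XX_XX
k=5  _XXX_X
___XXX
X_X_X_
_XX_XX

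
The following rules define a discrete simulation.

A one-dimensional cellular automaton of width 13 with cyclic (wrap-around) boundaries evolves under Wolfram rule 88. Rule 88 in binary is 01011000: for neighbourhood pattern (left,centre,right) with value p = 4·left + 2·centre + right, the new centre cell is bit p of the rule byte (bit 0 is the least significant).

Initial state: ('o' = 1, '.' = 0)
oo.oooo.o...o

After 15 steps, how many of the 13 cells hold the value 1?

t=0: oo.oooo.o...o
t=1: .o.o..o..o..o
t=2: ....o..o..o..
t=3: .....o..o..o.
t=4: ......o..o..o
t=5: o......o..o..
t=6: .o......o..o.
t=7: ..o......o..o
t=8: o..o......o..
t=9: .o..o......o.
t=10: ..o..o......o
t=11: o..o..o......
t=12: .o..o..o.....
t=13: ..o..o..o....
t=14: ...o..o..o...
t=15: ....o..o..o..

3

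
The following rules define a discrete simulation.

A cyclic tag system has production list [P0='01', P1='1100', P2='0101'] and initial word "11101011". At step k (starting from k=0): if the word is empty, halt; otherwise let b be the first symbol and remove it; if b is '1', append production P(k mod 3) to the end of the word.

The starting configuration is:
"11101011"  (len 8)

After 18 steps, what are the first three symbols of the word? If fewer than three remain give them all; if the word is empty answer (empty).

k=0  "11101011"  (len 8)
k=1  "110101101"  (len 9)
k=2  "101011011100"  (len 12)
k=3  "010110111000101"  (len 15)
k=4  "10110111000101"  (len 14)
k=5  "01101110001011100"  (len 17)
k=6  "1101110001011100"  (len 16)
k=7  "10111000101110001"  (len 17)
k=8  "01110001011100011100"  (len 20)
k=9  "1110001011100011100"  (len 19)
k=10  "11000101110001110001"  (len 20)
k=11  "10001011100011100011100"  (len 23)
k=12  "00010111000111000111000101"  (len 26)
k=13  "0010111000111000111000101"  (len 25)
k=14  "010111000111000111000101"  (len 24)
k=15  "10111000111000111000101"  (len 23)
k=16  "011100011100011100010101"  (len 24)
k=17  "11100011100011100010101"  (len 23)
k=18  "11000111000111000101010101"  (len 26)

110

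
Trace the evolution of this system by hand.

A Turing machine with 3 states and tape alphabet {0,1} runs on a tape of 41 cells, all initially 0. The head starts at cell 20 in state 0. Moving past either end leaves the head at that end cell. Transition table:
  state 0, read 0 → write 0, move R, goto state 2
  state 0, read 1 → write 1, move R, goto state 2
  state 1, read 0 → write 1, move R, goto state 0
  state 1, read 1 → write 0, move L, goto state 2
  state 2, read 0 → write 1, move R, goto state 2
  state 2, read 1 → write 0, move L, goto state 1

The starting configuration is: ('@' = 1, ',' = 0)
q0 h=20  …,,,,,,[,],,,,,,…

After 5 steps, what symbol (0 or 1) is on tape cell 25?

step 0: q0 h=20  …,,,,,,[,],,,,,,…
step 1: q2 h=21  …,,,,,,[,],,,,,,…
step 2: q2 h=22  …,,,,,@[,],,,,,,…
step 3: q2 h=23  …,,,,@@[,],,,,,,…
step 4: q2 h=24  …,,,@@@[,],,,,,,…
step 5: q2 h=25  …,,@@@@[,],,,,,,…

0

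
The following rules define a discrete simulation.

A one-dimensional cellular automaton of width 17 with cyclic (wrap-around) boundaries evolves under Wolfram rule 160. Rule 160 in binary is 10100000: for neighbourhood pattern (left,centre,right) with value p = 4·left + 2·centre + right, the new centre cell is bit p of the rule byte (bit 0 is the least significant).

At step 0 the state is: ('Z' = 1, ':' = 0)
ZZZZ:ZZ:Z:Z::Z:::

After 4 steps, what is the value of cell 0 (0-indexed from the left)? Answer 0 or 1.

gen 0: ZZZZ:ZZ:Z:Z::Z:::
gen 1: :ZZ:Z::Z:Z:::::::
gen 2: :::Z::::Z::::::::
gen 3: :::::::::::::::::
gen 4: :::::::::::::::::

0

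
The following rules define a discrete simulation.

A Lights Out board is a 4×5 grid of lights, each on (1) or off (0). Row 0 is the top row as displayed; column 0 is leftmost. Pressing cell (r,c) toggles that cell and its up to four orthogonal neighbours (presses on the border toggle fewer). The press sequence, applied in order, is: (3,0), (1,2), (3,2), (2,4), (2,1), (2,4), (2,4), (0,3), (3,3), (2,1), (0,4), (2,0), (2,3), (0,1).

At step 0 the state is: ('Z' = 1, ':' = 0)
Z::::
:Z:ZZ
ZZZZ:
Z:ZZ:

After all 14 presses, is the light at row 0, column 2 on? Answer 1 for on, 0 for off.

step 0: Z::::
:Z:ZZ
ZZZZ:
Z:ZZ:
step 1: Z::::
:Z:ZZ
:ZZZ:
:ZZZ:
step 2: Z:Z::
::Z:Z
:Z:Z:
:ZZZ:
step 3: Z:Z::
::Z:Z
:ZZZ:
:::::
step 4: Z:Z::
::Z::
:ZZ:Z
::::Z
step 5: Z:Z::
:ZZ::
Z:::Z
:Z::Z
step 6: Z:Z::
:ZZ:Z
Z::Z:
:Z:::
step 7: Z:Z::
:ZZ::
Z:::Z
:Z::Z
step 8: Z::ZZ
:ZZZ:
Z:::Z
:Z::Z
step 9: Z::ZZ
:ZZZ:
Z::ZZ
:ZZZ:
step 10: Z::ZZ
::ZZ:
:ZZZZ
::ZZ:
step 11: Z::::
::ZZZ
:ZZZZ
::ZZ:
step 12: Z::::
Z:ZZZ
Z:ZZZ
Z:ZZ:
step 13: Z::::
Z:Z:Z
Z::::
Z:Z::
step 14: :ZZ::
ZZZ:Z
Z::::
Z:Z::

1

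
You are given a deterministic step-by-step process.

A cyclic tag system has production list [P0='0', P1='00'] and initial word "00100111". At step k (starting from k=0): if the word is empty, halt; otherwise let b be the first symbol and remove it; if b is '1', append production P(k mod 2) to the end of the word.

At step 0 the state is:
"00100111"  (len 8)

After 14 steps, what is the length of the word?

0) "00100111"  (len 8)
1) "0100111"  (len 7)
2) "100111"  (len 6)
3) "001110"  (len 6)
4) "01110"  (len 5)
5) "1110"  (len 4)
6) "11000"  (len 5)
7) "10000"  (len 5)
8) "000000"  (len 6)
9) "00000"  (len 5)
10) "0000"  (len 4)
11) "000"  (len 3)
12) "00"  (len 2)
13) "0"  (len 1)
14) (halted — word empty)

0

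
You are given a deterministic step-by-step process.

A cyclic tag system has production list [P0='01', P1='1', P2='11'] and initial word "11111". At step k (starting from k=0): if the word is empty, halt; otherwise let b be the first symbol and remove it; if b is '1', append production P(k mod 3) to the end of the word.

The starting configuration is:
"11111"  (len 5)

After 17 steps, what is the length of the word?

12

gen 0: "11111"  (len 5)
gen 1: "111101"  (len 6)
gen 2: "111011"  (len 6)
gen 3: "1101111"  (len 7)
gen 4: "10111101"  (len 8)
gen 5: "01111011"  (len 8)
gen 6: "1111011"  (len 7)
gen 7: "11101101"  (len 8)
gen 8: "11011011"  (len 8)
gen 9: "101101111"  (len 9)
gen 10: "0110111101"  (len 10)
gen 11: "110111101"  (len 9)
gen 12: "1011110111"  (len 10)
gen 13: "01111011101"  (len 11)
gen 14: "1111011101"  (len 10)
gen 15: "11101110111"  (len 11)
gen 16: "110111011101"  (len 12)
gen 17: "101110111011"  (len 12)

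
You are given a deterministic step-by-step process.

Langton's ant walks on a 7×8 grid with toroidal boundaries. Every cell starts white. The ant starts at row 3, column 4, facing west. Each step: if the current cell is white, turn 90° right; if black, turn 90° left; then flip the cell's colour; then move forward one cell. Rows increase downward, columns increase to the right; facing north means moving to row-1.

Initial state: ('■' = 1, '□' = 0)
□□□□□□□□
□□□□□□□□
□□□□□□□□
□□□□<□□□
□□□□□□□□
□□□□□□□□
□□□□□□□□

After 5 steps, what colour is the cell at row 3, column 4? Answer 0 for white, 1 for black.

k=0  □□□□□□□□
□□□□□□□□
□□□□□□□□
□□□□<□□□
□□□□□□□□
□□□□□□□□
□□□□□□□□
k=1  □□□□□□□□
□□□□□□□□
□□□□^□□□
□□□□■□□□
□□□□□□□□
□□□□□□□□
□□□□□□□□
k=2  □□□□□□□□
□□□□□□□□
□□□□■>□□
□□□□■□□□
□□□□□□□□
□□□□□□□□
□□□□□□□□
k=3  □□□□□□□□
□□□□□□□□
□□□□■■□□
□□□□■v□□
□□□□□□□□
□□□□□□□□
□□□□□□□□
k=4  □□□□□□□□
□□□□□□□□
□□□□■■□□
□□□□<■□□
□□□□□□□□
□□□□□□□□
□□□□□□□□
k=5  □□□□□□□□
□□□□□□□□
□□□□■■□□
□□□□□■□□
□□□□v□□□
□□□□□□□□
□□□□□□□□

0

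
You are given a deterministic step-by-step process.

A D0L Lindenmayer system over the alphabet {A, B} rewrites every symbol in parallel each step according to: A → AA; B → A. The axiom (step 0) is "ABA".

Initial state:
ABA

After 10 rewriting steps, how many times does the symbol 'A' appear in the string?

gen 0: ABA
gen 1: AAAAA
gen 2: AAAAAAAAAA
gen 3: AAAAAAAAAAAAAAAAAAAA
gen 4: AAAAAAAAAAAAAAAAAAAAAAAAAAAAAAAAAAAAAAAA
gen 5: AAAAAAAAAAAAAAAAAAAAAAAAAAAAAAAAAAAAAAAAAAAAAAAAAAAAAAAAAAAAAAAAAAAAAAAAAAAAAAAA
gen 6: AAAAAAAAAAAAAAAAAAAAAAAAAAAAAAAAAAAAAAAAAAAAAAAAAAAAAAAAAA…AAAAAAAAAAAAAAAAAAAAAAAAAAAAAAAAAAAAAAAAAAAAAAAAAAAAAAAAAA  (len 160)
gen 7: AAAAAAAAAAAAAAAAAAAAAAAAAAAAAAAAAAAAAAAAAAAAAAAAAAAAAAAAAA…AAAAAAAAAAAAAAAAAAAAAAAAAAAAAAAAAAAAAAAAAAAAAAAAAAAAAAAAAA  (len 320)
gen 8: AAAAAAAAAAAAAAAAAAAAAAAAAAAAAAAAAAAAAAAAAAAAAAAAAAAAAAAAAA…AAAAAAAAAAAAAAAAAAAAAAAAAAAAAAAAAAAAAAAAAAAAAAAAAAAAAAAAAA  (len 640)
gen 9: AAAAAAAAAAAAAAAAAAAAAAAAAAAAAAAAAAAAAAAAAAAAAAAAAAAAAAAAAA…AAAAAAAAAAAAAAAAAAAAAAAAAAAAAAAAAAAAAAAAAAAAAAAAAAAAAAAAAA  (len 1280)
gen 10: AAAAAAAAAAAAAAAAAAAAAAAAAAAAAAAAAAAAAAAAAAAAAAAAAAAAAAAAAA…AAAAAAAAAAAAAAAAAAAAAAAAAAAAAAAAAAAAAAAAAAAAAAAAAAAAAAAAAA  (len 2560)

2560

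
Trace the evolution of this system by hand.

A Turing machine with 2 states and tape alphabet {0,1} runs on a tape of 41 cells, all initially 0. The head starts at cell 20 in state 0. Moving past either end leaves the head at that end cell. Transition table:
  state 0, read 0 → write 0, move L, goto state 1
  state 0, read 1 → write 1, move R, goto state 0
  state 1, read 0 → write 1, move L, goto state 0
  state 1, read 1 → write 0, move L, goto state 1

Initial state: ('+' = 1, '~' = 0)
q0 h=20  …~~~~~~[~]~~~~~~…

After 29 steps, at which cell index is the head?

gen 0: q0 h=20  …~~~~~~[~]~~~~~~…
gen 1: q1 h=19  …~~~~~~[~]~~~~~~…
gen 2: q0 h=18  …~~~~~~[~]+~~~~~…
gen 3: q1 h=17  …~~~~~~[~]~+~~~~…
gen 4: q0 h=16  …~~~~~~[~]+~+~~~…
gen 5: q1 h=15  …~~~~~~[~]~+~+~~…
gen 6: q0 h=14  …~~~~~~[~]+~+~+~…
gen 7: q1 h=13  …~~~~~~[~]~+~+~+…
gen 8: q0 h=12  …~~~~~~[~]+~+~+~…
gen 9: q1 h=11  …~~~~~~[~]~+~+~+…
gen 10: q0 h=10  …~~~~~~[~]+~+~+~…
gen 11: q1 h= 9  …~~~~~~[~]~+~+~+…
gen 12: q0 h= 8  …~~~~~~[~]+~+~+~…
gen 13: q1 h= 7  …~~~~~~[~]~+~+~+…
gen 14: q0 h= 6  |~~~~~~[~]+~+~+~…
gen 15: q1 h= 5  |~~~~~[~]~+~+~+…
gen 16: q0 h= 4  |~~~~[~]+~+~+~…
gen 17: q1 h= 3  |~~~[~]~+~+~+…
gen 18: q0 h= 2  |~~[~]+~+~+~…
gen 19: q1 h= 1  |~[~]~+~+~+…
gen 20: q0 h= 0  |[~]+~+~+~…
gen 21: q1 h= 0  |[~]+~+~+~…
gen 22: q0 h= 0  |[+]+~+~+~…
gen 23: q0 h= 1  |+[+]~+~+~+…
gen 24: q0 h= 2  |++[~]+~+~+~…
gen 25: q1 h= 1  |+[+]~+~+~+…
gen 26: q1 h= 0  |[+]~~+~+~…
gen 27: q1 h= 0  |[~]~~+~+~…
gen 28: q0 h= 0  |[+]~~+~+~…
gen 29: q0 h= 1  |+[~]~+~+~+…

1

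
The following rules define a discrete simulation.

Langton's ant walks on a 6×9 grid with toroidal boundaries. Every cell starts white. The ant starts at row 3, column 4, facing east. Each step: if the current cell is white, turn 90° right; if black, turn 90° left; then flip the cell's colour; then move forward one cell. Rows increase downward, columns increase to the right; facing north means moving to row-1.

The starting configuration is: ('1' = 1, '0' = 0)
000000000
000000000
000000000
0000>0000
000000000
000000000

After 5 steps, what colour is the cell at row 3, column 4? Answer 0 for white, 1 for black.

0

0) 000000000
000000000
000000000
0000>0000
000000000
000000000
1) 000000000
000000000
000000000
000010000
0000v0000
000000000
2) 000000000
000000000
000000000
000010000
000<10000
000000000
3) 000000000
000000000
000000000
000^10000
000110000
000000000
4) 000000000
000000000
000000000
0001>0000
000110000
000000000
5) 000000000
000000000
0000^0000
000100000
000110000
000000000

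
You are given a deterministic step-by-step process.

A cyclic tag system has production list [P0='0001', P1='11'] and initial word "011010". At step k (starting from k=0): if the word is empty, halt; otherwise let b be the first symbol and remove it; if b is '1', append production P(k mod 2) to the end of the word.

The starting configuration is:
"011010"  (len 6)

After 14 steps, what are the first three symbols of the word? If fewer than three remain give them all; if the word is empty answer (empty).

t=0: "011010"  (len 6)
t=1: "11010"  (len 5)
t=2: "101011"  (len 6)
t=3: "010110001"  (len 9)
t=4: "10110001"  (len 8)
t=5: "01100010001"  (len 11)
t=6: "1100010001"  (len 10)
t=7: "1000100010001"  (len 13)
t=8: "00010001000111"  (len 14)
t=9: "0010001000111"  (len 13)
t=10: "010001000111"  (len 12)
t=11: "10001000111"  (len 11)
t=12: "000100011111"  (len 12)
t=13: "00100011111"  (len 11)
t=14: "0100011111"  (len 10)

010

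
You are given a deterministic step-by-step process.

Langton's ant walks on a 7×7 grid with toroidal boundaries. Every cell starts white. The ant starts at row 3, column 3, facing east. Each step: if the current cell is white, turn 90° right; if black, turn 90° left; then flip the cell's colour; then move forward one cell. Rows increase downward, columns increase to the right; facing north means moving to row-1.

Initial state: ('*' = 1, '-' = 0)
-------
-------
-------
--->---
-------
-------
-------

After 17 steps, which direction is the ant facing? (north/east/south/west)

step 0: -------
-------
-------
--->---
-------
-------
-------
step 1: -------
-------
-------
---*---
---v---
-------
-------
step 2: -------
-------
-------
---*---
--<*---
-------
-------
step 3: -------
-------
-------
--^*---
--**---
-------
-------
step 4: -------
-------
-------
--*>---
--**---
-------
-------
step 5: -------
-------
---^---
--*----
--**---
-------
-------
step 6: -------
-------
---*>--
--*----
--**---
-------
-------
step 7: -------
-------
---**--
--*-v--
--**---
-------
-------
step 8: -------
-------
---**--
--*<*--
--**---
-------
-------
step 9: -------
-------
---^*--
--***--
--**---
-------
-------
step 10: -------
-------
--<-*--
--***--
--**---
-------
-------
step 11: -------
--^----
--*-*--
--***--
--**---
-------
-------
step 12: -------
--*>---
--*-*--
--***--
--**---
-------
-------
step 13: -------
--**---
--*v*--
--***--
--**---
-------
-------
step 14: -------
--**---
--<**--
--***--
--**---
-------
-------
step 15: -------
--**---
---**--
--v**--
--**---
-------
-------
step 16: -------
--**---
---**--
--->*--
--**---
-------
-------
step 17: -------
--**---
---^*--
----*--
--**---
-------
-------

north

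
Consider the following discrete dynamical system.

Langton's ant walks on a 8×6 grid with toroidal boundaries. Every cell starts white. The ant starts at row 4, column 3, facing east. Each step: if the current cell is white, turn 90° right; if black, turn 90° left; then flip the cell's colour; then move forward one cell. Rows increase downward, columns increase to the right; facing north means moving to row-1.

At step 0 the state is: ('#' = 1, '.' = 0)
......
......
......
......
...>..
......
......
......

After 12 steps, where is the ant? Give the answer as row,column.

2,3

t=0: ......
......
......
......
...>..
......
......
......
t=1: ......
......
......
......
...#..
...v..
......
......
t=2: ......
......
......
......
...#..
..<#..
......
......
t=3: ......
......
......
......
..^#..
..##..
......
......
t=4: ......
......
......
......
..#>..
..##..
......
......
t=5: ......
......
......
...^..
..#...
..##..
......
......
t=6: ......
......
......
...#>.
..#...
..##..
......
......
t=7: ......
......
......
...##.
..#.v.
..##..
......
......
t=8: ......
......
......
...##.
..#<#.
..##..
......
......
t=9: ......
......
......
...^#.
..###.
..##..
......
......
t=10: ......
......
......
..<.#.
..###.
..##..
......
......
t=11: ......
......
..^...
..#.#.
..###.
..##..
......
......
t=12: ......
......
..#>..
..#.#.
..###.
..##..
......
......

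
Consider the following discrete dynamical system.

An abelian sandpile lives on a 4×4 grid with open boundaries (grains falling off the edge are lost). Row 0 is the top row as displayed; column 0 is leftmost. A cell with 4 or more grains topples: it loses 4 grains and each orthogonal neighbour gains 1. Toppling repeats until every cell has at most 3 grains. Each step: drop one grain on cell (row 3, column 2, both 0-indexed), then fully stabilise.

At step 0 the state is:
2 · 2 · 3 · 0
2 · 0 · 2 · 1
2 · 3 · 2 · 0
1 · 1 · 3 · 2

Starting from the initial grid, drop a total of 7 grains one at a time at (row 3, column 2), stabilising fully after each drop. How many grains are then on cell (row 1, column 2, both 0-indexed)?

step 0: 2 · 2 · 3 · 0
2 · 0 · 2 · 1
2 · 3 · 2 · 0
1 · 1 · 3 · 2
step 1: 2 · 2 · 3 · 0
2 · 0 · 2 · 1
2 · 3 · 3 · 0
1 · 2 · 0 · 3
step 2: 2 · 2 · 3 · 0
2 · 0 · 2 · 1
2 · 3 · 3 · 0
1 · 2 · 1 · 3
step 3: 2 · 2 · 3 · 0
2 · 0 · 2 · 1
2 · 3 · 3 · 0
1 · 2 · 2 · 3
step 4: 2 · 2 · 3 · 0
2 · 0 · 2 · 1
2 · 3 · 3 · 0
1 · 2 · 3 · 3
step 5: 2 · 2 · 3 · 0
2 · 1 · 3 · 1
3 · 1 · 1 · 2
2 · 0 · 3 · 0
step 6: 2 · 2 · 3 · 0
2 · 1 · 3 · 1
3 · 1 · 2 · 2
2 · 1 · 0 · 1
step 7: 2 · 2 · 3 · 0
2 · 1 · 3 · 1
3 · 1 · 2 · 2
2 · 1 · 1 · 1

3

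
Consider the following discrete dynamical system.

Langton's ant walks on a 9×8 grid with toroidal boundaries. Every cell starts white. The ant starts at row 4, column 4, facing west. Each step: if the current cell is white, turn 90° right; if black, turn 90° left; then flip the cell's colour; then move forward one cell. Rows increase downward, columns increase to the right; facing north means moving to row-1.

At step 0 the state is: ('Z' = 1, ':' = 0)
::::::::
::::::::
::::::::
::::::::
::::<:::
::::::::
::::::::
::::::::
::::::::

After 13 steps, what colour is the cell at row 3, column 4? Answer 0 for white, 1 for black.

1

[0] ::::::::
::::::::
::::::::
::::::::
::::<:::
::::::::
::::::::
::::::::
::::::::
[1] ::::::::
::::::::
::::::::
::::^:::
::::Z:::
::::::::
::::::::
::::::::
::::::::
[2] ::::::::
::::::::
::::::::
::::Z>::
::::Z:::
::::::::
::::::::
::::::::
::::::::
[3] ::::::::
::::::::
::::::::
::::ZZ::
::::Zv::
::::::::
::::::::
::::::::
::::::::
[4] ::::::::
::::::::
::::::::
::::ZZ::
::::<Z::
::::::::
::::::::
::::::::
::::::::
[5] ::::::::
::::::::
::::::::
::::ZZ::
:::::Z::
::::v:::
::::::::
::::::::
::::::::
[6] ::::::::
::::::::
::::::::
::::ZZ::
:::::Z::
:::<Z:::
::::::::
::::::::
::::::::
[7] ::::::::
::::::::
::::::::
::::ZZ::
:::^:Z::
:::ZZ:::
::::::::
::::::::
::::::::
[8] ::::::::
::::::::
::::::::
::::ZZ::
:::Z>Z::
:::ZZ:::
::::::::
::::::::
::::::::
[9] ::::::::
::::::::
::::::::
::::ZZ::
:::ZZZ::
:::Zv:::
::::::::
::::::::
::::::::
[10] ::::::::
::::::::
::::::::
::::ZZ::
:::ZZZ::
:::Z:>::
::::::::
::::::::
::::::::
[11] ::::::::
::::::::
::::::::
::::ZZ::
:::ZZZ::
:::Z:Z::
:::::v::
::::::::
::::::::
[12] ::::::::
::::::::
::::::::
::::ZZ::
:::ZZZ::
:::Z:Z::
::::<Z::
::::::::
::::::::
[13] ::::::::
::::::::
::::::::
::::ZZ::
:::ZZZ::
:::Z^Z::
::::ZZ::
::::::::
::::::::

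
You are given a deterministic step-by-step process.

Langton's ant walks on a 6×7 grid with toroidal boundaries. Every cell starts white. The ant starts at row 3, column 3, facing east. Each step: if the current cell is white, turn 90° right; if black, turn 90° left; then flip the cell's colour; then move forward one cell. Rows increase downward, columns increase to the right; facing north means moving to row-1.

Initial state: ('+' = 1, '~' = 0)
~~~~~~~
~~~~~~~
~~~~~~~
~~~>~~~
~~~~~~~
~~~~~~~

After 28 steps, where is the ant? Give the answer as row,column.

1,1

gen 0: ~~~~~~~
~~~~~~~
~~~~~~~
~~~>~~~
~~~~~~~
~~~~~~~
gen 1: ~~~~~~~
~~~~~~~
~~~~~~~
~~~+~~~
~~~v~~~
~~~~~~~
gen 2: ~~~~~~~
~~~~~~~
~~~~~~~
~~~+~~~
~~<+~~~
~~~~~~~
gen 3: ~~~~~~~
~~~~~~~
~~~~~~~
~~^+~~~
~~++~~~
~~~~~~~
gen 4: ~~~~~~~
~~~~~~~
~~~~~~~
~~+>~~~
~~++~~~
~~~~~~~
gen 5: ~~~~~~~
~~~~~~~
~~~^~~~
~~+~~~~
~~++~~~
~~~~~~~
gen 6: ~~~~~~~
~~~~~~~
~~~+>~~
~~+~~~~
~~++~~~
~~~~~~~
gen 7: ~~~~~~~
~~~~~~~
~~~++~~
~~+~v~~
~~++~~~
~~~~~~~
gen 8: ~~~~~~~
~~~~~~~
~~~++~~
~~+<+~~
~~++~~~
~~~~~~~
gen 9: ~~~~~~~
~~~~~~~
~~~^+~~
~~+++~~
~~++~~~
~~~~~~~
gen 10: ~~~~~~~
~~~~~~~
~~<~+~~
~~+++~~
~~++~~~
~~~~~~~
gen 11: ~~~~~~~
~~^~~~~
~~+~+~~
~~+++~~
~~++~~~
~~~~~~~
gen 12: ~~~~~~~
~~+>~~~
~~+~+~~
~~+++~~
~~++~~~
~~~~~~~
gen 13: ~~~~~~~
~~++~~~
~~+v+~~
~~+++~~
~~++~~~
~~~~~~~
gen 14: ~~~~~~~
~~++~~~
~~<++~~
~~+++~~
~~++~~~
~~~~~~~
gen 15: ~~~~~~~
~~++~~~
~~~++~~
~~v++~~
~~++~~~
~~~~~~~
gen 16: ~~~~~~~
~~++~~~
~~~++~~
~~~>+~~
~~++~~~
~~~~~~~
gen 17: ~~~~~~~
~~++~~~
~~~^+~~
~~~~+~~
~~++~~~
~~~~~~~
gen 18: ~~~~~~~
~~++~~~
~~<~+~~
~~~~+~~
~~++~~~
~~~~~~~
gen 19: ~~~~~~~
~~^+~~~
~~+~+~~
~~~~+~~
~~++~~~
~~~~~~~
gen 20: ~~~~~~~
~<~+~~~
~~+~+~~
~~~~+~~
~~++~~~
~~~~~~~
gen 21: ~^~~~~~
~+~+~~~
~~+~+~~
~~~~+~~
~~++~~~
~~~~~~~
gen 22: ~+>~~~~
~+~+~~~
~~+~+~~
~~~~+~~
~~++~~~
~~~~~~~
gen 23: ~++~~~~
~+v+~~~
~~+~+~~
~~~~+~~
~~++~~~
~~~~~~~
gen 24: ~++~~~~
~<++~~~
~~+~+~~
~~~~+~~
~~++~~~
~~~~~~~
gen 25: ~++~~~~
~~++~~~
~v+~+~~
~~~~+~~
~~++~~~
~~~~~~~
gen 26: ~++~~~~
~~++~~~
<++~+~~
~~~~+~~
~~++~~~
~~~~~~~
gen 27: ~++~~~~
^~++~~~
+++~+~~
~~~~+~~
~~++~~~
~~~~~~~
gen 28: ~++~~~~
+>++~~~
+++~+~~
~~~~+~~
~~++~~~
~~~~~~~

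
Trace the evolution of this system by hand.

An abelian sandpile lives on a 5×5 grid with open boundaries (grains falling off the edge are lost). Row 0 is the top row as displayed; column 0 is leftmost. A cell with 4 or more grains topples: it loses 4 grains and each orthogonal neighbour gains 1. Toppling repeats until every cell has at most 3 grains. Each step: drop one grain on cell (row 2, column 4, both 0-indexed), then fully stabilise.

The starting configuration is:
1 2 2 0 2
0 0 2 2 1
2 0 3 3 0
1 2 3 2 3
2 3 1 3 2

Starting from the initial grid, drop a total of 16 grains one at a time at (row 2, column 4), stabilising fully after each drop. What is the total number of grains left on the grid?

47

t=0: 1 2 2 0 2
0 0 2 2 1
2 0 3 3 0
1 2 3 2 3
2 3 1 3 2
t=1: 1 2 2 0 2
0 0 2 2 1
2 0 3 3 1
1 2 3 2 3
2 3 1 3 2
t=2: 1 2 2 0 2
0 0 2 2 1
2 0 3 3 2
1 2 3 2 3
2 3 1 3 2
t=3: 1 2 2 0 2
0 0 2 2 1
2 0 3 3 3
1 2 3 2 3
2 3 1 3 2
t=4: 1 2 2 0 2
0 0 3 3 2
2 1 1 2 2
1 3 1 2 2
2 3 3 1 0
t=5: 1 2 2 0 2
0 0 3 3 2
2 1 1 2 3
1 3 1 2 2
2 3 3 1 0
t=6: 1 2 2 0 2
0 0 3 3 3
2 1 1 3 0
1 3 1 2 3
2 3 3 1 0
t=7: 1 2 2 0 2
0 0 3 3 3
2 1 1 3 1
1 3 1 2 3
2 3 3 1 0
t=8: 1 2 2 0 2
0 0 3 3 3
2 1 1 3 2
1 3 1 2 3
2 3 3 1 0
t=9: 1 2 2 0 2
0 0 3 3 3
2 1 1 3 3
1 3 1 2 3
2 3 3 1 0
t=10: 1 2 3 1 3
0 1 0 2 1
2 1 3 2 3
1 3 2 0 1
2 3 3 2 1
t=11: 1 2 3 1 3
0 1 0 2 2
2 1 3 3 0
1 3 2 0 2
2 3 3 2 1
t=12: 1 2 3 1 3
0 1 0 2 2
2 1 3 3 1
1 3 2 0 2
2 3 3 2 1
t=13: 1 2 3 1 3
0 1 0 2 2
2 1 3 3 2
1 3 2 0 2
2 3 3 2 1
t=14: 1 2 3 1 3
0 1 0 2 2
2 1 3 3 3
1 3 2 0 2
2 3 3 2 1
t=15: 1 2 3 1 3
0 1 1 3 3
2 2 0 1 1
1 3 3 1 3
2 3 3 2 1
t=16: 1 2 3 1 3
0 1 1 3 3
2 2 0 1 2
1 3 3 1 3
2 3 3 2 1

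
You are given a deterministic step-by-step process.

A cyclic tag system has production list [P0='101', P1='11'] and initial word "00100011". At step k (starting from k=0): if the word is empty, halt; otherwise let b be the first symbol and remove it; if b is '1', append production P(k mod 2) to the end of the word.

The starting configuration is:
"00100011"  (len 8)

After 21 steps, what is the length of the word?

18

0) "00100011"  (len 8)
1) "0100011"  (len 7)
2) "100011"  (len 6)
3) "00011101"  (len 8)
4) "0011101"  (len 7)
5) "011101"  (len 6)
6) "11101"  (len 5)
7) "1101101"  (len 7)
8) "10110111"  (len 8)
9) "0110111101"  (len 10)
10) "110111101"  (len 9)
11) "10111101101"  (len 11)
12) "011110110111"  (len 12)
13) "11110110111"  (len 11)
14) "111011011111"  (len 12)
15) "11011011111101"  (len 14)
16) "101101111110111"  (len 15)
17) "01101111110111101"  (len 17)
18) "1101111110111101"  (len 16)
19) "101111110111101101"  (len 18)
20) "0111111011110110111"  (len 19)
21) "111111011110110111"  (len 18)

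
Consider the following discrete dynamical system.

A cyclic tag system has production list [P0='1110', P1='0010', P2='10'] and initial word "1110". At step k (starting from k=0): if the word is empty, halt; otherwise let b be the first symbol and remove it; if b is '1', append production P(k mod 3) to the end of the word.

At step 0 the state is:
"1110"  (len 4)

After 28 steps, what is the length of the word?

0) "1110"  (len 4)
1) "1101110"  (len 7)
2) "1011100010"  (len 10)
3) "01110001010"  (len 11)
4) "1110001010"  (len 10)
5) "1100010100010"  (len 13)
6) "10001010001010"  (len 14)
7) "00010100010101110"  (len 17)
8) "0010100010101110"  (len 16)
9) "010100010101110"  (len 15)
10) "10100010101110"  (len 14)
11) "01000101011100010"  (len 17)
12) "1000101011100010"  (len 16)
13) "0001010111000101110"  (len 19)
14) "001010111000101110"  (len 18)
15) "01010111000101110"  (len 17)
16) "1010111000101110"  (len 16)
17) "0101110001011100010"  (len 19)
18) "101110001011100010"  (len 18)
19) "011100010111000101110"  (len 21)
20) "11100010111000101110"  (len 20)
21) "110001011100010111010"  (len 21)
22) "100010111000101110101110"  (len 24)
23) "000101110001011101011100010"  (len 27)
24) "00101110001011101011100010"  (len 26)
25) "0101110001011101011100010"  (len 25)
26) "101110001011101011100010"  (len 24)
27) "0111000101110101110001010"  (len 25)
28) "111000101110101110001010"  (len 24)

24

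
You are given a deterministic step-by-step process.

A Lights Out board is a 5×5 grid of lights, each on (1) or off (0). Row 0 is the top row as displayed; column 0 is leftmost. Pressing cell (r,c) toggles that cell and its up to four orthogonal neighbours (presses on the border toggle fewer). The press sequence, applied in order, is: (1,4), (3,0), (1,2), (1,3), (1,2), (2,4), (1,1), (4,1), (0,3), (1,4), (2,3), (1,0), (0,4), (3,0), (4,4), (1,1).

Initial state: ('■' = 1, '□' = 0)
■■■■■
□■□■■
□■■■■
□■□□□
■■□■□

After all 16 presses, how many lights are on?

10

k=0  ■■■■■
□■□■■
□■■■■
□■□□□
■■□■□
k=1  ■■■■□
□■□□□
□■■■□
□■□□□
■■□■□
k=2  ■■■■□
□■□□□
■■■■□
■□□□□
□■□■□
k=3  ■■□■□
□□■■□
■■□■□
■□□□□
□■□■□
k=4  ■■□□□
□□□□■
■■□□□
■□□□□
□■□■□
k=5  ■■■□□
□■■■■
■■■□□
■□□□□
□■□■□
k=6  ■■■□□
□■■■□
■■■■■
■□□□■
□■□■□
k=7  ■□■□□
■□□■□
■□■■■
■□□□■
□■□■□
k=8  ■□■□□
■□□■□
■□■■■
■■□□■
■□■■□
k=9  ■□□■■
■□□□□
■□■■■
■■□□■
■□■■□
k=10  ■□□■□
■□□■■
■□■■□
■■□□■
■□■■□
k=11  ■□□■□
■□□□■
■□□□■
■■□■■
■□■■□
k=12  □□□■□
□■□□■
□□□□■
■■□■■
■□■■□
k=13  □□□□■
□■□□□
□□□□■
■■□■■
■□■■□
k=14  □□□□■
□■□□□
■□□□■
□□□■■
□□■■□
k=15  □□□□■
□■□□□
■□□□■
□□□■□
□□■□■
k=16  □■□□■
■□■□□
■■□□■
□□□■□
□□■□■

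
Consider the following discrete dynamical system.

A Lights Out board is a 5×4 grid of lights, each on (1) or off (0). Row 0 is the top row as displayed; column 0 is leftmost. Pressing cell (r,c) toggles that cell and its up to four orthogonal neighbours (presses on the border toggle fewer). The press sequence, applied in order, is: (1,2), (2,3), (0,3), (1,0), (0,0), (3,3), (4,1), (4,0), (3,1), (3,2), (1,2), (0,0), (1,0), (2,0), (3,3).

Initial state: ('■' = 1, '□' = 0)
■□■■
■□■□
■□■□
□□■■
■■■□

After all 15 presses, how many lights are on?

k=0  ■□■■
■□■□
■□■□
□□■■
■■■□
k=1  ■□□■
■■□■
■□□□
□□■■
■■■□
k=2  ■□□■
■■□□
■□■■
□□■□
■■■□
k=3  ■□■□
■■□■
■□■■
□□■□
■■■□
k=4  □□■□
□□□■
□□■■
□□■□
■■■□
k=5  ■■■□
■□□■
□□■■
□□■□
■■■□
k=6  ■■■□
■□□■
□□■□
□□□■
■■■■
k=7  ■■■□
■□□■
□□■□
□■□■
□□□■
k=8  ■■■□
■□□■
□□■□
■■□■
■■□■
k=9  ■■■□
■□□■
□■■□
□□■■
■□□■
k=10  ■■■□
■□□■
□■□□
□■□□
■□■■
k=11  ■■□□
■■■□
□■■□
□■□□
■□■■
k=12  □□□□
□■■□
□■■□
□■□□
■□■■
k=13  ■□□□
■□■□
■■■□
□■□□
■□■■
k=14  ■□□□
□□■□
□□■□
■■□□
■□■■
k=15  ■□□□
□□■□
□□■■
■■■■
■□■□

10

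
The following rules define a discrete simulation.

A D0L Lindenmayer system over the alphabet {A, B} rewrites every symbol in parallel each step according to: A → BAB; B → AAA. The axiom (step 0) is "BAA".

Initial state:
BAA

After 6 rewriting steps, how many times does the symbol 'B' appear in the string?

862

k=0  BAA
k=1  AAABABBAB
k=2  BABBABBABAAABABAAAAAABABAAA
k=3  AAABABAAAAAABABAAAAAABABAAABABBABBABAAABABAAABABBABBABBABBABBABAAABABAAABABBABBAB
k=4  BABBABBABAAABABAAABABBABBABBABBABBABAAABABAAABABBABBABBABB…BAAABABBABBABAAABABAAABABBABBABAAABABAAAAAABABAAAAAABABAAA  (len 243)
k=5  AAABABAAAAAABABAAAAAABABAAABABBABBABAAABABAAABABBABBABAAAB…BBABBABBABBABAAABABAAABABBABBABBABBABBABAAABABAAABABBABBAB  (len 729)
k=6  BABBABBABAAABABAAABABBABBABBABBABBABAAABABAAABABBABBABBABB…BAAABABBABBABAAABABAAABABBABBABAAABABAAAAAABABAAAAAABABAAA  (len 2187)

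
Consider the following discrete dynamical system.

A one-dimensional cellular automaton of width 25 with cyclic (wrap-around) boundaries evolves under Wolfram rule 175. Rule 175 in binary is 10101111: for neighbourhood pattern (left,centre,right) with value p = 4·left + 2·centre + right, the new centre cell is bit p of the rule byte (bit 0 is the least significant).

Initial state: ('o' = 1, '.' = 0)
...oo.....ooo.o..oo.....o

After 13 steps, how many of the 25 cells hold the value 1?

18

step 0: ...oo.....ooo.o..oo.....o
step 1: .ooo..oooooo.oo.oo..ooooo
step 2: ooo..oooooo.oo.oo..ooooo.
step 3: oo..oooooo.oo.oo..ooooo.o
step 4: o..oooooo.oo.oo..ooooo.oo
step 5: ..oooooo.oo.oo..ooooo.ooo
step 6: .oooooo.oo.oo..ooooo.ooo.
step 7: oooooo.oo.oo..ooooo.ooo..
step 8: ooooo.oo.oo..ooooo.ooo..o
step 9: oooo.oo.oo..ooooo.ooo..oo
step 10: ooo.oo.oo..ooooo.ooo..ooo
step 11: oo.oo.oo..ooooo.ooo..oooo
step 12: o.oo.oo..ooooo.ooo..ooooo
step 13: .oo.oo..ooooo.ooo..oooooo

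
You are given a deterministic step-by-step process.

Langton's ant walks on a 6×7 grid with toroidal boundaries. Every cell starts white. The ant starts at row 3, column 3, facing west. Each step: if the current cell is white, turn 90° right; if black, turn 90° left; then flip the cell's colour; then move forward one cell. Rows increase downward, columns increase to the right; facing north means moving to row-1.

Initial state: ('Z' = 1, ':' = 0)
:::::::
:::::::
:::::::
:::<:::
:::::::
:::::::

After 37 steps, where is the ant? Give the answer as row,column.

step 0: :::::::
:::::::
:::::::
:::<:::
:::::::
:::::::
step 1: :::::::
:::::::
:::^:::
:::Z:::
:::::::
:::::::
step 2: :::::::
:::::::
:::Z>::
:::Z:::
:::::::
:::::::
step 3: :::::::
:::::::
:::ZZ::
:::Zv::
:::::::
:::::::
step 4: :::::::
:::::::
:::ZZ::
:::<Z::
:::::::
:::::::
step 5: :::::::
:::::::
:::ZZ::
::::Z::
:::v:::
:::::::
step 6: :::::::
:::::::
:::ZZ::
::::Z::
::<Z:::
:::::::
step 7: :::::::
:::::::
:::ZZ::
::^:Z::
::ZZ:::
:::::::
step 8: :::::::
:::::::
:::ZZ::
::Z>Z::
::ZZ:::
:::::::
step 9: :::::::
:::::::
:::ZZ::
::ZZZ::
::Zv:::
:::::::
step 10: :::::::
:::::::
:::ZZ::
::ZZZ::
::Z:>::
:::::::
step 11: :::::::
:::::::
:::ZZ::
::ZZZ::
::Z:Z::
::::v::
step 12: :::::::
:::::::
:::ZZ::
::ZZZ::
::Z:Z::
:::<Z::
step 13: :::::::
:::::::
:::ZZ::
::ZZZ::
::Z^Z::
:::ZZ::
step 14: :::::::
:::::::
:::ZZ::
::ZZZ::
::ZZ>::
:::ZZ::
step 15: :::::::
:::::::
:::ZZ::
::ZZ^::
::ZZ:::
:::ZZ::
step 16: :::::::
:::::::
:::ZZ::
::Z<:::
::ZZ:::
:::ZZ::
step 17: :::::::
:::::::
:::ZZ::
::Z::::
::Zv:::
:::ZZ::
step 18: :::::::
:::::::
:::ZZ::
::Z::::
::Z:>::
:::ZZ::
step 19: :::::::
:::::::
:::ZZ::
::Z::::
::Z:Z::
:::Zv::
step 20: :::::::
:::::::
:::ZZ::
::Z::::
::Z:Z::
:::Z:>:
step 21: :::::v:
:::::::
:::ZZ::
::Z::::
::Z:Z::
:::Z:Z:
step 22: ::::<Z:
:::::::
:::ZZ::
::Z::::
::Z:Z::
:::Z:Z:
step 23: ::::ZZ:
:::::::
:::ZZ::
::Z::::
::Z:Z::
:::Z^Z:
step 24: ::::ZZ:
:::::::
:::ZZ::
::Z::::
::Z:Z::
:::ZZ>:
step 25: ::::ZZ:
:::::::
:::ZZ::
::Z::::
::Z:Z^:
:::ZZ::
step 26: ::::ZZ:
:::::::
:::ZZ::
::Z::::
::Z:ZZ>
:::ZZ::
step 27: ::::ZZ:
:::::::
:::ZZ::
::Z::::
::Z:ZZZ
:::ZZ:v
step 28: ::::ZZ:
:::::::
:::ZZ::
::Z::::
::Z:ZZZ
:::ZZ<Z
step 29: ::::ZZ:
:::::::
:::ZZ::
::Z::::
::Z:Z^Z
:::ZZZZ
step 30: ::::ZZ:
:::::::
:::ZZ::
::Z::::
::Z:<:Z
:::ZZZZ
step 31: ::::ZZ:
:::::::
:::ZZ::
::Z::::
::Z:::Z
:::ZvZZ
step 32: ::::ZZ:
:::::::
:::ZZ::
::Z::::
::Z:::Z
:::Z:>Z
step 33: ::::ZZ:
:::::::
:::ZZ::
::Z::::
::Z::^Z
:::Z::Z
step 34: ::::ZZ:
:::::::
:::ZZ::
::Z::::
::Z::Z>
:::Z::Z
step 35: ::::ZZ:
:::::::
:::ZZ::
::Z:::^
::Z::Z:
:::Z::Z
step 36: ::::ZZ:
:::::::
:::ZZ::
>:Z:::Z
::Z::Z:
:::Z::Z
step 37: ::::ZZ:
:::::::
:::ZZ::
Z:Z:::Z
v:Z::Z:
:::Z::Z

4,0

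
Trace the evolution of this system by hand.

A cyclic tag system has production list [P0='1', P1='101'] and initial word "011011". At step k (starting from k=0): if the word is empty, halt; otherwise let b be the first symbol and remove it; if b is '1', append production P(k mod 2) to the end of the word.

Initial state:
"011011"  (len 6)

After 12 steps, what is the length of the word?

step 0: "011011"  (len 6)
step 1: "11011"  (len 5)
step 2: "1011101"  (len 7)
step 3: "0111011"  (len 7)
step 4: "111011"  (len 6)
step 5: "110111"  (len 6)
step 6: "10111101"  (len 8)
step 7: "01111011"  (len 8)
step 8: "1111011"  (len 7)
step 9: "1110111"  (len 7)
step 10: "110111101"  (len 9)
step 11: "101111011"  (len 9)
step 12: "01111011101"  (len 11)

11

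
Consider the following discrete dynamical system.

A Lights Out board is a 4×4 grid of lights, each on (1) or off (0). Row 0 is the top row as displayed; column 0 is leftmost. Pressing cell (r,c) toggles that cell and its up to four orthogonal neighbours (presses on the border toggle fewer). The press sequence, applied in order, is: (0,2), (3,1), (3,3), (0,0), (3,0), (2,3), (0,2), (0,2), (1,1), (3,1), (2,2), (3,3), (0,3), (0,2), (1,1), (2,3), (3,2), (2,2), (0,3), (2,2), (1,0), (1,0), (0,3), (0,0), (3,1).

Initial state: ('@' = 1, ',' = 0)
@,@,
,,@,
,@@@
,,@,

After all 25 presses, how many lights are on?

8

gen 0: @,@,
,,@,
,@@@
,,@,
gen 1: @@,@
,,,,
,@@@
,,@,
gen 2: @@,@
,,,,
,,@@
@@,,
gen 3: @@,@
,,,,
,,@,
@@@@
gen 4: ,,,@
@,,,
,,@,
@@@@
gen 5: ,,,@
@,,,
@,@,
,,@@
gen 6: ,,,@
@,,@
@,,@
,,@,
gen 7: ,@@,
@,@@
@,,@
,,@,
gen 8: ,,,@
@,,@
@,,@
,,@,
gen 9: ,@,@
,@@@
@@,@
,,@,
gen 10: ,@,@
,@@@
@,,@
@@,,
gen 11: ,@,@
,@,@
@@@,
@@@,
gen 12: ,@,@
,@,@
@@@@
@@,@
gen 13: ,@@,
,@,,
@@@@
@@,@
gen 14: ,,,@
,@@,
@@@@
@@,@
gen 15: ,@,@
@,,,
@,@@
@@,@
gen 16: ,@,@
@,,@
@,,,
@@,,
gen 17: ,@,@
@,,@
@,@,
@,@@
gen 18: ,@,@
@,@@
@@,@
@,,@
gen 19: ,@@,
@,@,
@@,@
@,,@
gen 20: ,@@,
@,,,
@,@,
@,@@
gen 21: @@@,
,@,,
,,@,
@,@@
gen 22: ,@@,
@,,,
@,@,
@,@@
gen 23: ,@,@
@,,@
@,@,
@,@@
gen 24: @,,@
,,,@
@,@,
@,@@
gen 25: @,,@
,,,@
@@@,
,@,@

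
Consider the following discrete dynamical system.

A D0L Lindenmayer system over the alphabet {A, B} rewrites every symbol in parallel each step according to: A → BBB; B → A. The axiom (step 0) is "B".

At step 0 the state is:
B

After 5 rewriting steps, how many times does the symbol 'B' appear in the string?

t=0: B
t=1: A
t=2: BBB
t=3: AAA
t=4: BBBBBBBBB
t=5: AAAAAAAAA

0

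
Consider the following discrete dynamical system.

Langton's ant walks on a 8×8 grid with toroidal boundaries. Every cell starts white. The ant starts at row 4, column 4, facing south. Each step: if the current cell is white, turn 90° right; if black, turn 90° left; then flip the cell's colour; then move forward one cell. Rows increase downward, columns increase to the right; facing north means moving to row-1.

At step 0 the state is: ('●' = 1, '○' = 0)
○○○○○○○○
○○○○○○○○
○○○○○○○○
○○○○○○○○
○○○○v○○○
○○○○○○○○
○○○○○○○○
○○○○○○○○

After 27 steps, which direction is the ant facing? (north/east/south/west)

gen 0: ○○○○○○○○
○○○○○○○○
○○○○○○○○
○○○○○○○○
○○○○v○○○
○○○○○○○○
○○○○○○○○
○○○○○○○○
gen 1: ○○○○○○○○
○○○○○○○○
○○○○○○○○
○○○○○○○○
○○○<●○○○
○○○○○○○○
○○○○○○○○
○○○○○○○○
gen 2: ○○○○○○○○
○○○○○○○○
○○○○○○○○
○○○^○○○○
○○○●●○○○
○○○○○○○○
○○○○○○○○
○○○○○○○○
gen 3: ○○○○○○○○
○○○○○○○○
○○○○○○○○
○○○●>○○○
○○○●●○○○
○○○○○○○○
○○○○○○○○
○○○○○○○○
gen 4: ○○○○○○○○
○○○○○○○○
○○○○○○○○
○○○●●○○○
○○○●v○○○
○○○○○○○○
○○○○○○○○
○○○○○○○○
gen 5: ○○○○○○○○
○○○○○○○○
○○○○○○○○
○○○●●○○○
○○○●○>○○
○○○○○○○○
○○○○○○○○
○○○○○○○○
gen 6: ○○○○○○○○
○○○○○○○○
○○○○○○○○
○○○●●○○○
○○○●○●○○
○○○○○v○○
○○○○○○○○
○○○○○○○○
gen 7: ○○○○○○○○
○○○○○○○○
○○○○○○○○
○○○●●○○○
○○○●○●○○
○○○○<●○○
○○○○○○○○
○○○○○○○○
gen 8: ○○○○○○○○
○○○○○○○○
○○○○○○○○
○○○●●○○○
○○○●^●○○
○○○○●●○○
○○○○○○○○
○○○○○○○○
gen 9: ○○○○○○○○
○○○○○○○○
○○○○○○○○
○○○●●○○○
○○○●●>○○
○○○○●●○○
○○○○○○○○
○○○○○○○○
gen 10: ○○○○○○○○
○○○○○○○○
○○○○○○○○
○○○●●^○○
○○○●●○○○
○○○○●●○○
○○○○○○○○
○○○○○○○○
gen 11: ○○○○○○○○
○○○○○○○○
○○○○○○○○
○○○●●●>○
○○○●●○○○
○○○○●●○○
○○○○○○○○
○○○○○○○○
gen 12: ○○○○○○○○
○○○○○○○○
○○○○○○○○
○○○●●●●○
○○○●●○v○
○○○○●●○○
○○○○○○○○
○○○○○○○○
gen 13: ○○○○○○○○
○○○○○○○○
○○○○○○○○
○○○●●●●○
○○○●●<●○
○○○○●●○○
○○○○○○○○
○○○○○○○○
gen 14: ○○○○○○○○
○○○○○○○○
○○○○○○○○
○○○●●^●○
○○○●●●●○
○○○○●●○○
○○○○○○○○
○○○○○○○○
gen 15: ○○○○○○○○
○○○○○○○○
○○○○○○○○
○○○●<○●○
○○○●●●●○
○○○○●●○○
○○○○○○○○
○○○○○○○○
gen 16: ○○○○○○○○
○○○○○○○○
○○○○○○○○
○○○●○○●○
○○○●v●●○
○○○○●●○○
○○○○○○○○
○○○○○○○○
gen 17: ○○○○○○○○
○○○○○○○○
○○○○○○○○
○○○●○○●○
○○○●○>●○
○○○○●●○○
○○○○○○○○
○○○○○○○○
gen 18: ○○○○○○○○
○○○○○○○○
○○○○○○○○
○○○●○^●○
○○○●○○●○
○○○○●●○○
○○○○○○○○
○○○○○○○○
gen 19: ○○○○○○○○
○○○○○○○○
○○○○○○○○
○○○●○●>○
○○○●○○●○
○○○○●●○○
○○○○○○○○
○○○○○○○○
gen 20: ○○○○○○○○
○○○○○○○○
○○○○○○^○
○○○●○●○○
○○○●○○●○
○○○○●●○○
○○○○○○○○
○○○○○○○○
gen 21: ○○○○○○○○
○○○○○○○○
○○○○○○●>
○○○●○●○○
○○○●○○●○
○○○○●●○○
○○○○○○○○
○○○○○○○○
gen 22: ○○○○○○○○
○○○○○○○○
○○○○○○●●
○○○●○●○v
○○○●○○●○
○○○○●●○○
○○○○○○○○
○○○○○○○○
gen 23: ○○○○○○○○
○○○○○○○○
○○○○○○●●
○○○●○●<●
○○○●○○●○
○○○○●●○○
○○○○○○○○
○○○○○○○○
gen 24: ○○○○○○○○
○○○○○○○○
○○○○○○^●
○○○●○●●●
○○○●○○●○
○○○○●●○○
○○○○○○○○
○○○○○○○○
gen 25: ○○○○○○○○
○○○○○○○○
○○○○○<○●
○○○●○●●●
○○○●○○●○
○○○○●●○○
○○○○○○○○
○○○○○○○○
gen 26: ○○○○○○○○
○○○○○^○○
○○○○○●○●
○○○●○●●●
○○○●○○●○
○○○○●●○○
○○○○○○○○
○○○○○○○○
gen 27: ○○○○○○○○
○○○○○●>○
○○○○○●○●
○○○●○●●●
○○○●○○●○
○○○○●●○○
○○○○○○○○
○○○○○○○○

east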